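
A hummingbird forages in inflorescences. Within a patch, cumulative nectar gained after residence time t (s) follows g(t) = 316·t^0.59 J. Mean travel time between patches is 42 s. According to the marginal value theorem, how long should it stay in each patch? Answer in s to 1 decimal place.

Maximise g(t)/(T+t): set derivative to zero → g'(t)(T+t) = g(t).
g'(t) = 0.59·316·t^-0.41. Setting 0.59·316·t^-0.41 = 316·t^0.59/(42+t) gives 0.59(42+t) = t, so 0.41·t = 0.59×42.
t* = 0.59×42/0.41 = 60.44 s.

60.4 s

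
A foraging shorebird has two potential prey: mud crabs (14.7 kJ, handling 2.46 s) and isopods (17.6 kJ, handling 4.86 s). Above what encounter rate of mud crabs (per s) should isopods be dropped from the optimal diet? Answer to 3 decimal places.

0.625 per s

The zero-one rule: include isopods iff E₂/h₂ > λE₁/(1+λh₁). Equality gives the switch point.
λE₁h₂ = E₂ + λE₂h₁ ⇒ λ = E₂/(E₁h₂ − E₂h₁) = 17.6/(71.44 − 43.3) = 0.6253 per s.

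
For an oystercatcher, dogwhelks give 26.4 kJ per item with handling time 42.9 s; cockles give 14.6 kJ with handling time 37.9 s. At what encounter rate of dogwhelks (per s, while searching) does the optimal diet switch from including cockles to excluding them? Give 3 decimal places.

0.039 per s

Drop cockles once their profitability E₂/h₂ falls below the rate achievable on dogwhelks alone: E₂/h₂ = λE₁/(1 + λh₁).
Solve for λ: λE₁h₂ = E₂(1 + λh₁) → λ(E₁h₂ − E₂h₁) = E₂ → λ = E₂/(E₁h₂ − E₂h₁).
λ = 14.6/(26.4×37.9 − 14.6×42.9) = 14.6/374.2 = 0.03901 per s.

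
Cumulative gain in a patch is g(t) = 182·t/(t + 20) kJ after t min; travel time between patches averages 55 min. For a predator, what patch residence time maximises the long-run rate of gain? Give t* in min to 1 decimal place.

Maximise g(t)/(T+t): set derivative to zero → g'(t)(T+t) = g(t).
g'(t) = 182·20/(t + 20)². Setting 182·20/(t+20)² = 182t/[(t+20)(55+t)] gives 20(55+t) = t(t+20), so t² = 20×55 = 1100.
t* = √1100 = 33.17 min.

33.2 min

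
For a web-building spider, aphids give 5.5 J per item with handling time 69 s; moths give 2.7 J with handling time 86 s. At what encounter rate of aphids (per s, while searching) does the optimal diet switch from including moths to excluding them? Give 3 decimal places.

At the threshold, the rate on aphids alone equals the profitability of moths: λ·5.5/(1 + λ·69) = 2.7/86 = 0.0314.
Rearranging, λ(5.5 − 0.0314×69) = 0.0314, so λ = 0.0314/3.334 = 0.009418 per s.

0.009 per s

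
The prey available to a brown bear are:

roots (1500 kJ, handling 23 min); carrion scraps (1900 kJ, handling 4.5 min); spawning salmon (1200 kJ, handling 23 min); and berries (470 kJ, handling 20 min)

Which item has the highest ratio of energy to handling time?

carrion scraps

Profitability E/h (kJ/min): roots = 1500/23 = 65.2, carrion scraps = 1900/4.5 = 422, spawning salmon = 1200/23 = 52.2, berries = 470/20 = 23.5.
Ranked: carrion scraps > roots > spawning salmon > berries.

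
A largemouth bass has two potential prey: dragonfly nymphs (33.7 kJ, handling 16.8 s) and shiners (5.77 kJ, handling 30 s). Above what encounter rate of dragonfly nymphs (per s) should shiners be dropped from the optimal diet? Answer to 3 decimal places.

0.006 per s

The zero-one rule: include shiners iff E₂/h₂ > λE₁/(1+λh₁). Equality gives the switch point.
λE₁h₂ = E₂ + λE₂h₁ ⇒ λ = E₂/(E₁h₂ − E₂h₁) = 5.77/(1011 − 96.94) = 0.006312 per s.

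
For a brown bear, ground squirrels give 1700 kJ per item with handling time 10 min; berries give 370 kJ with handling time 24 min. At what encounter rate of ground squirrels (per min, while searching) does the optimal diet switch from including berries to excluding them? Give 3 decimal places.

0.010 per min

The zero-one rule: include berries iff E₂/h₂ > λE₁/(1+λh₁). Equality gives the switch point.
λE₁h₂ = E₂ + λE₂h₁ ⇒ λ = E₂/(E₁h₂ − E₂h₁) = 370/(4.08e+04 − 3700) = 0.009973 per min.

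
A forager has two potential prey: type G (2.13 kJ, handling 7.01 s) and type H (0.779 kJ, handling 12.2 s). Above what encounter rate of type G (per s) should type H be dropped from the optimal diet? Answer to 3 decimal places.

At the threshold, the rate on type G alone equals the profitability of type H: λ·2.13/(1 + λ·7.01) = 0.779/12.2 = 0.06385.
Rearranging, λ(2.13 − 0.06385×7.01) = 0.06385, so λ = 0.06385/1.682 = 0.03795 per s.

0.038 per s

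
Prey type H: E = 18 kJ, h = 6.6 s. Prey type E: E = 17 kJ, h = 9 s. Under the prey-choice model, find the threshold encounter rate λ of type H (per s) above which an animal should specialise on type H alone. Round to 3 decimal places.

The zero-one rule: include type E iff E₂/h₂ > λE₁/(1+λh₁). Equality gives the switch point.
λE₁h₂ = E₂ + λE₂h₁ ⇒ λ = E₂/(E₁h₂ − E₂h₁) = 17/(162 − 112.2) = 0.3414 per s.

0.341 per s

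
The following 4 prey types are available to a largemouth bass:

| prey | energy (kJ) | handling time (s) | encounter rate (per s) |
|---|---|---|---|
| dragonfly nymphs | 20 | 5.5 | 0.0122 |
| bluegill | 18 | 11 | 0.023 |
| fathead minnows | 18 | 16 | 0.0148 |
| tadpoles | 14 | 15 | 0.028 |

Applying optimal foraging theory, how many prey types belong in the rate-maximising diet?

Rank by E/h (kJ/s): dragonfly nymphs 3.64, bluegill 1.64, fathead minnows 1.12, tadpoles 0.933. Include each in turn until the next type's E/h falls below the running intake rate.
Rate on top 1: 0.2287. bluegill: 1.64 > 0.2287 → include.
Rate on top 2: 0.4984. fathead minnows: 1.12 > 0.4984 → include.
Rate on top 3: 0.5937. tadpoles: 0.933 > 0.5937 → include.
Optimal diet: dragonfly nymphs, bluegill, fathead minnows, tadpoles — 4 of 4 types.

4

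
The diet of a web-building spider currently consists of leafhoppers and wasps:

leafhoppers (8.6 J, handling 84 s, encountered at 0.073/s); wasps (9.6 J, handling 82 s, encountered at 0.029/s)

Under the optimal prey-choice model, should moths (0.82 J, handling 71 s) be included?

Intake rate on the current diet: R = (0.073×8.6 + 0.029×9.6) / (1 + 0.073×84 + 0.029×82) = 0.9062/9.51 = 0.09529 J/s.
Profitability of moths: 0.82/71 = 0.01155 J/s.
0.01155 < 0.09529, so adding moths would lower the average — exclude it.

No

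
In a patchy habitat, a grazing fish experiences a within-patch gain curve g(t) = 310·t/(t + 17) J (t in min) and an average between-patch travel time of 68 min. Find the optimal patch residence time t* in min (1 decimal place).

Maximise g(t)/(T+t): set derivative to zero → g'(t)(T+t) = g(t).
g'(t) = 310·17/(t + 17)². Setting 310·17/(t+17)² = 310t/[(t+17)(68+t)] gives 17(68+t) = t(t+17), so t² = 17×68 = 1156.
t* = √1156 = 34 min.

34.0 min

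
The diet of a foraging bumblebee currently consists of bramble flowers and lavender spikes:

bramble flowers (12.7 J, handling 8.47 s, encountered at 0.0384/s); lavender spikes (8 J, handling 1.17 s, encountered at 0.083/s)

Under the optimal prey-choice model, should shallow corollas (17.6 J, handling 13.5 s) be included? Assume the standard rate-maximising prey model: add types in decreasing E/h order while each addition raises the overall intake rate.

Intake rate on the current diet: R = (0.0384×12.7 + 0.083×8) / (1 + 0.0384×8.47 + 0.083×1.17) = 1.152/1.422 = 0.8097 J/s.
Profitability of shallow corollas: 17.6/13.5 = 1.304 J/s.
Since 1.304 > R, including shallow corollas increases the long-run rate.

Yes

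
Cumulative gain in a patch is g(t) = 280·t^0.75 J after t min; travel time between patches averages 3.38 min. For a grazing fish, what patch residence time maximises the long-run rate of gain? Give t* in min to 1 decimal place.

Maximise g(t)/(T+t): set derivative to zero → g'(t)(T+t) = g(t).
g'(t) = 0.75·280·t^-0.25. Setting 0.75·280·t^-0.25 = 280·t^0.75/(3.38+t) gives 0.75(3.38+t) = t, so 0.25·t = 0.75×3.38.
t* = 0.75×3.38/0.25 = 10.14 min.

10.1 min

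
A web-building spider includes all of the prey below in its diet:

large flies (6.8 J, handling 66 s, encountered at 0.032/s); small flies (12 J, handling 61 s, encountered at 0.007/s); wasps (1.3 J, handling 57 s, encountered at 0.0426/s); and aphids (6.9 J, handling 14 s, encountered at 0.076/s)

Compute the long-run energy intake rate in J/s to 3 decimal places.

0.125 J/s

R = (0.032×6.8 + 0.007×12 + 0.0426×1.3 + 0.076×6.9) / (1 + 0.032×66 + 0.007×61 + 0.0426×57 + 0.076×14) = 0.8814/7.031 = 0.1254 J/s.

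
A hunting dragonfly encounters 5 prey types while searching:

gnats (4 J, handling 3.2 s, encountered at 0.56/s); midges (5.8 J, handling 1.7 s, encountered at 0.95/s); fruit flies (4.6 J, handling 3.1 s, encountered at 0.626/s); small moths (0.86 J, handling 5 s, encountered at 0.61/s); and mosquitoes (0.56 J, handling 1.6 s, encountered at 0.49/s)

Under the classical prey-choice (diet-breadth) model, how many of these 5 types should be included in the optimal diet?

1

Rank by E/h (J/s): midges 3.41, fruit flies 1.48, gnats 1.25, mosquitoes 0.35, small moths 0.172. Include each in turn until the next type's E/h falls below the running intake rate.
Rate on top 1: 2.107. fruit flies: 1.48 < 2.107 → exclude; stop.
Optimal diet: midges — 1 of 5 types.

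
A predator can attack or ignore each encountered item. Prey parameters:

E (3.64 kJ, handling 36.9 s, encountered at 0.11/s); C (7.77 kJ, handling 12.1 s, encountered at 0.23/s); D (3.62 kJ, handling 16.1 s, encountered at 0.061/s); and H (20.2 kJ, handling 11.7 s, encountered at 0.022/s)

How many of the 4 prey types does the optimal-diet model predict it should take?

Rank by E/h (kJ/s): H 1.73, C 0.642, D 0.225, E 0.0986. Include each in turn until the next type's E/h falls below the running intake rate.
Rate on top 1: 0.3534. C: 0.642 > 0.3534 → include.
Rate on top 2: 0.5523. D: 0.225 < 0.5523 → exclude; stop.
Optimal diet: H, C — 2 of 4 types.

2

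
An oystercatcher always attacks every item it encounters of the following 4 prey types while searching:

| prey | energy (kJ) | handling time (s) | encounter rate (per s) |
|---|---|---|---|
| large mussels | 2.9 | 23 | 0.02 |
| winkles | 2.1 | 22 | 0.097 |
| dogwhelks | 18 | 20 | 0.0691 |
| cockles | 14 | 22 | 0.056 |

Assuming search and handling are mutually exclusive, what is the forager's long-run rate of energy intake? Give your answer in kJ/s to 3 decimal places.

Energy encountered per unit search time: 0.02×2.9 + 0.097×2.1 + 0.0691×18 + 0.056×14 = 2.289 kJ/s.
Handling time per unit search time: 0.02×23 + 0.097×22 + 0.0691×20 + 0.056×22 = 5.208.
Rate = 2.289/(1 + 5.208) = 0.3688 kJ/s.

0.369 kJ/s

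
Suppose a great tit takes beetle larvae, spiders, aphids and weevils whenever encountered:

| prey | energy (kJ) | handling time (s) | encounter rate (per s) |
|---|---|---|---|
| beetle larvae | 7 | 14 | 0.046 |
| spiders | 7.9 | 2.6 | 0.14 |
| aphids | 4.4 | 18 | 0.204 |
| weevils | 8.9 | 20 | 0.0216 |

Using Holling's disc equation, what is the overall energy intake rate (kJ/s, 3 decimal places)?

R = Σλ_iE_i / (1 + Σλ_ih_i)
Numerator: 0.046×7 + 0.14×7.9 + 0.204×4.4 + 0.0216×8.9 = 2.518
Denominator: 1 + 0.046×14 + 0.14×2.6 + 0.204×18 + 0.0216×20 = 6.112
R = 2.518/6.112 = 0.412 kJ/s

0.412 kJ/s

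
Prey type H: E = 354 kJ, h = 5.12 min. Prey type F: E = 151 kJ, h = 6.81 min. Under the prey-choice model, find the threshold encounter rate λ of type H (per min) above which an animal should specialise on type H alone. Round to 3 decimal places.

0.092 per min

At the threshold, the rate on type H alone equals the profitability of type F: λ·354/(1 + λ·5.12) = 151/6.81 = 22.17.
Rearranging, λ(354 − 22.17×5.12) = 22.17, so λ = 22.17/240.5 = 0.09221 per min.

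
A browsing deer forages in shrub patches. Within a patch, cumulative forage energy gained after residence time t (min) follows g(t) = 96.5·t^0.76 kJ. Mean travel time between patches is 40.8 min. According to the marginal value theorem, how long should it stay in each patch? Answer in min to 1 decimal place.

By the marginal value theorem, leave when the instantaneous gain rate g'(t) equals the habitat-wide average g(t)/(T + t).
g'(t) = 0.76·96.5·t^-0.24. Setting 0.76·96.5·t^-0.24 = 96.5·t^0.76/(40.8+t) gives 0.76(40.8+t) = t, so 0.24·t = 0.76×40.8.
t* = 0.76×40.8/0.24 = 129.2 min.

129.2 min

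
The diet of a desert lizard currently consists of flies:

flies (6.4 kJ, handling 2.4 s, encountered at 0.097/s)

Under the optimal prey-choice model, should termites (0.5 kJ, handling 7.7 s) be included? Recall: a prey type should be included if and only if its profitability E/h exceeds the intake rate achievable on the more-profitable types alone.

Intake rate on the current diet: R = (0.097×6.4) / (1 + 0.097×2.4) = 0.6208/1.233 = 0.5036 kJ/s.
termites: E/h = 0.5/7.7 = 0.06494 kJ/s.
Since 0.06494 < R, time spent handling termites is better spent searching.

No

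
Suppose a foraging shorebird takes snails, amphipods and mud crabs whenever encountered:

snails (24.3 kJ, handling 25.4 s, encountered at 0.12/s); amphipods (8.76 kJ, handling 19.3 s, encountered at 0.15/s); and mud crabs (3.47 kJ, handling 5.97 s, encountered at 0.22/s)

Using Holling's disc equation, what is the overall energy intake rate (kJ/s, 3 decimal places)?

R = Σλ_iE_i / (1 + Σλ_ih_i)
Numerator: 0.12×24.3 + 0.15×8.76 + 0.22×3.47 = 4.993
Denominator: 1 + 0.12×25.4 + 0.15×19.3 + 0.22×5.97 = 8.256
R = 4.993/8.256 = 0.6048 kJ/s

0.605 kJ/s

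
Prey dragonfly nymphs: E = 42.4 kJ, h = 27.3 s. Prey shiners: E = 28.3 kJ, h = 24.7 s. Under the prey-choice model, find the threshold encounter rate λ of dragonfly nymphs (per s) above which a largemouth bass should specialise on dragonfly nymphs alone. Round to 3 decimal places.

0.103 per s

The zero-one rule: include shiners iff E₂/h₂ > λE₁/(1+λh₁). Equality gives the switch point.
λE₁h₂ = E₂ + λE₂h₁ ⇒ λ = E₂/(E₁h₂ − E₂h₁) = 28.3/(1047 − 772.6) = 0.103 per s.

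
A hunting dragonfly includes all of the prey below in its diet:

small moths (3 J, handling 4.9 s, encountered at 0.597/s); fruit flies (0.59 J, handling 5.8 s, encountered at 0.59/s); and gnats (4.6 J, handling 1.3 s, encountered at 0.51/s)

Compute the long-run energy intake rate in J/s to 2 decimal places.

0.56 J/s

R = (0.597×3 + 0.59×0.59 + 0.51×4.6) / (1 + 0.597×4.9 + 0.59×5.8 + 0.51×1.3) = 4.485/8.01 = 0.5599 J/s.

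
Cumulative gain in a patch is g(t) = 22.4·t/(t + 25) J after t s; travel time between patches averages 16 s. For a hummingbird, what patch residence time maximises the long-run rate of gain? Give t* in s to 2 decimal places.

20.00 s

Maximise g(t)/(T+t): set derivative to zero → g'(t)(T+t) = g(t).
g'(t) = 22.4·25/(t + 25)². Setting 22.4·25/(t+25)² = 22.4t/[(t+25)(16+t)] gives 25(16+t) = t(t+25), so t² = 25×16 = 400.
t* = √400 = 20 s.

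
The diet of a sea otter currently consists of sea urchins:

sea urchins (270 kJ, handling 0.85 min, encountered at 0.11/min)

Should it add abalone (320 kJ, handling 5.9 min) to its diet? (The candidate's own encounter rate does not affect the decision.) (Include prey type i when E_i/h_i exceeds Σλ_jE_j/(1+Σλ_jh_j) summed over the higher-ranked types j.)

Current rate: (0.11×270)/(1 + 0.11×0.85) = 27.16 kJ/min.
Profitability of abalone: 320/5.9 = 54.24 kJ/min.
54.24 > 27.16, so adding abalone raises the average — include it.

Yes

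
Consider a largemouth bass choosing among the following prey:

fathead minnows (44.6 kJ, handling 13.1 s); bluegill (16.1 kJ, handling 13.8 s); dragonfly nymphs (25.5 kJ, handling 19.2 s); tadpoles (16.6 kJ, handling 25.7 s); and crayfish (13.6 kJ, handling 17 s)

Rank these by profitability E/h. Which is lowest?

In descending order of E/h:
fathead minnows: 44.6/13.1 = 3.4 kJ/s
dragonfly nymphs: 25.5/19.2 = 1.33 kJ/s
bluegill: 16.1/13.8 = 1.17 kJ/s
crayfish: 13.6/17 = 0.8 kJ/s
tadpoles: 16.6/25.7 = 0.646 kJ/s

tadpoles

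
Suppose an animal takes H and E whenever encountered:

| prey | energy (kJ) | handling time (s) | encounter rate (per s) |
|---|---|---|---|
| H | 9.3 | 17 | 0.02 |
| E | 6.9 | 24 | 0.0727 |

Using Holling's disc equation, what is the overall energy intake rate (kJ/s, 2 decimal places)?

R = Σλ_iE_i / (1 + Σλ_ih_i)
Numerator: 0.02×9.3 + 0.0727×6.9 = 0.6876
Denominator: 1 + 0.02×17 + 0.0727×24 = 3.085
R = 0.6876/3.085 = 0.2229 kJ/s

0.22 kJ/s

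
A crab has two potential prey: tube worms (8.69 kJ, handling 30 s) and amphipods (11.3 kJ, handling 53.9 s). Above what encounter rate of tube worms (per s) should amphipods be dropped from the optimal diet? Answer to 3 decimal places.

At the threshold, the rate on tube worms alone equals the profitability of amphipods: λ·8.69/(1 + λ·30) = 11.3/53.9 = 0.2096.
Rearranging, λ(8.69 − 0.2096×30) = 0.2096, so λ = 0.2096/2.401 = 0.08733 per s.

0.087 per s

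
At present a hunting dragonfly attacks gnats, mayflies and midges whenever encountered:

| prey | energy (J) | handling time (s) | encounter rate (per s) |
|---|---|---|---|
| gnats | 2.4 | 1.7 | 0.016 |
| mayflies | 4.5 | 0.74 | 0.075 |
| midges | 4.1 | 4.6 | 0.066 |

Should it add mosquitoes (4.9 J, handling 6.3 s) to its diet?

Yes

On gnats, mayflies and midges alone, R = ΣλE/(1+Σλh) = 0.6465/1.386 = 0.4663 J/s.
mosquitoes: E/h = 4.9/6.3 = 0.7778 J/s.
0.7778 > 0.4663, so adding mosquitoes raises the average — include it.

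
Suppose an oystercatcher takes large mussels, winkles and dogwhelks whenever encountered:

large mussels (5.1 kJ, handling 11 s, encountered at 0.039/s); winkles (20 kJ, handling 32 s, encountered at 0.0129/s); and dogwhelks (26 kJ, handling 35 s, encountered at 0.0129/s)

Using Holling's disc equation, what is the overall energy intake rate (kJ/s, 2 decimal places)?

R = (0.039×5.1 + 0.0129×20 + 0.0129×26) / (1 + 0.039×11 + 0.0129×32 + 0.0129×35) = 0.7923/2.293 = 0.3455 kJ/s.

0.35 kJ/s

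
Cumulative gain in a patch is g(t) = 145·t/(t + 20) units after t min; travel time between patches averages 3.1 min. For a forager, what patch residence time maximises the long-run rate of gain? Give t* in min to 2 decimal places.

Optimal t* satisfies g'(t*) = g(t*)/(T + t*).
g'(t) = 145·20/(t + 20)². Setting 145·20/(t+20)² = 145t/[(t+20)(3.1+t)] gives 20(3.1+t) = t(t+20), so t² = 20×3.1 = 62.
t* = √62 = 7.874 min.

7.87 min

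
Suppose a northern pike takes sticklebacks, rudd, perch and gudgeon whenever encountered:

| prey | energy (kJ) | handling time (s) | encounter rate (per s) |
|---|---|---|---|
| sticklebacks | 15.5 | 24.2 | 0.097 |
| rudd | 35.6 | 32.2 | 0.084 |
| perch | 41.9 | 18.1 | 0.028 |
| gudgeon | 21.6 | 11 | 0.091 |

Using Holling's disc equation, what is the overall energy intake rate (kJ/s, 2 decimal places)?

1.01 kJ/s

R = Σλ_iE_i / (1 + Σλ_ih_i)
Numerator: 0.097×15.5 + 0.084×35.6 + 0.028×41.9 + 0.091×21.6 = 7.633
Denominator: 1 + 0.097×24.2 + 0.084×32.2 + 0.028×18.1 + 0.091×11 = 7.56
R = 7.633/7.56 = 1.01 kJ/s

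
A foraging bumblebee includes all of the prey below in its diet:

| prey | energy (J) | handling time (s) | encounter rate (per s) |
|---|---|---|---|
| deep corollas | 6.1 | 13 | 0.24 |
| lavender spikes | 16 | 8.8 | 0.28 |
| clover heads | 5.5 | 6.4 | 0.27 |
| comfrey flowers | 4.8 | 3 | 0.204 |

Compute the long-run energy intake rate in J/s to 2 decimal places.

Energy encountered per unit search time: 0.24×6.1 + 0.28×16 + 0.27×5.5 + 0.204×4.8 = 8.408 J/s.
Handling time per unit search time: 0.24×13 + 0.28×8.8 + 0.27×6.4 + 0.204×3 = 7.924.
Rate = 8.408/(1 + 7.924) = 0.9422 J/s.

0.94 J/s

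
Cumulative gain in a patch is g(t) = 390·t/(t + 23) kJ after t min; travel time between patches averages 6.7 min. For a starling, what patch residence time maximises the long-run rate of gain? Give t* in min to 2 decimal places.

By the marginal value theorem, leave when the instantaneous gain rate g'(t) equals the habitat-wide average g(t)/(T + t).
g'(t) = 390·23/(t + 23)². Setting 390·23/(t+23)² = 390t/[(t+23)(6.7+t)] gives 23(6.7+t) = t(t+23), so t² = 23×6.7 = 154.1.
t* = √154.1 = 12.41 min.

12.41 min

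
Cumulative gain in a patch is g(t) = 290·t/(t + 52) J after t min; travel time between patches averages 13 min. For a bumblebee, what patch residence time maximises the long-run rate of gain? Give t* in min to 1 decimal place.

By the marginal value theorem, leave when the instantaneous gain rate g'(t) equals the habitat-wide average g(t)/(T + t).
g'(t) = 290·52/(t + 52)². Setting 290·52/(t+52)² = 290t/[(t+52)(13+t)] gives 52(13+t) = t(t+52), so t² = 52×13 = 676.
t* = √676 = 26 min.

26.0 min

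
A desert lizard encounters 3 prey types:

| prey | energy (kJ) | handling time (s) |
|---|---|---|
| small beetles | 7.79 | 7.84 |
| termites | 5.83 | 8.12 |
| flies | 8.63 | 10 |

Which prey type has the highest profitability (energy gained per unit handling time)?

Profitability E/h (kJ/s): small beetles = 7.79/7.84 = 0.994, termites = 5.83/8.12 = 0.718, flies = 8.63/10 = 0.863.
Ranked: small beetles > flies > termites.

small beetles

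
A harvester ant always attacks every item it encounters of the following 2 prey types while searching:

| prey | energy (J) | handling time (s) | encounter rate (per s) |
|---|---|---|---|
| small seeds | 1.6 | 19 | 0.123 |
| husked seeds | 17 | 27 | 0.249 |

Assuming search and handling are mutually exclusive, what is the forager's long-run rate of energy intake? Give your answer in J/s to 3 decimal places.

Energy encountered per unit search time: 0.123×1.6 + 0.249×17 = 4.43 J/s.
Handling time per unit search time: 0.123×19 + 0.249×27 = 9.06.
Rate = 4.43/(1 + 9.06) = 0.4403 J/s.

0.440 J/s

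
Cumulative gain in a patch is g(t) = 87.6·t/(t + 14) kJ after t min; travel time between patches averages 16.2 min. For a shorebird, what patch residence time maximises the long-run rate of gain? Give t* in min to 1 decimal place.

15.1 min

Optimal t* satisfies g'(t*) = g(t*)/(T + t*).
g'(t) = 87.6·14/(t + 14)². Setting 87.6·14/(t+14)² = 87.6t/[(t+14)(16.2+t)] gives 14(16.2+t) = t(t+14), so t² = 14×16.2 = 226.8.
t* = √226.8 = 15.06 min.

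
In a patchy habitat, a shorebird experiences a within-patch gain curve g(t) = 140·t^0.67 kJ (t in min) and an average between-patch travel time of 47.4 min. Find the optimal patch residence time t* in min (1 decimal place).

By the marginal value theorem, leave when the instantaneous gain rate g'(t) equals the habitat-wide average g(t)/(T + t).
g'(t) = 0.67·140·t^-0.33. Setting 0.67·140·t^-0.33 = 140·t^0.67/(47.4+t) gives 0.67(47.4+t) = t, so 0.33·t = 0.67×47.4.
t* = 0.67×47.4/0.33 = 96.24 min.

96.2 min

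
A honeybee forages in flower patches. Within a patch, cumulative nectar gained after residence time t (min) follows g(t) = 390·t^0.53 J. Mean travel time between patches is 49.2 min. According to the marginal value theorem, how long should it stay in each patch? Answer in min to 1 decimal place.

55.5 min

By the marginal value theorem, leave when the instantaneous gain rate g'(t) equals the habitat-wide average g(t)/(T + t).
g'(t) = 0.53·390·t^-0.47. Setting 0.53·390·t^-0.47 = 390·t^0.53/(49.2+t) gives 0.53(49.2+t) = t, so 0.47·t = 0.53×49.2.
t* = 0.53×49.2/0.47 = 55.48 min.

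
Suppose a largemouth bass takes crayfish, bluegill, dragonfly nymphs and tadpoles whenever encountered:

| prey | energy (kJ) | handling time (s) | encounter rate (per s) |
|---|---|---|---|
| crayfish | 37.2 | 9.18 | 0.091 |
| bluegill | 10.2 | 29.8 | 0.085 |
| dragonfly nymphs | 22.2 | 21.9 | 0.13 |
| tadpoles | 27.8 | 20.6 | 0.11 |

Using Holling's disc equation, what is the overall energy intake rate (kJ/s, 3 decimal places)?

Energy encountered per unit search time: 0.091×37.2 + 0.085×10.2 + 0.13×22.2 + 0.11×27.8 = 10.2 kJ/s.
Handling time per unit search time: 0.091×9.18 + 0.085×29.8 + 0.13×21.9 + 0.11×20.6 = 8.481.
Rate = 10.2/(1 + 8.481) = 1.075 kJ/s.

1.075 kJ/s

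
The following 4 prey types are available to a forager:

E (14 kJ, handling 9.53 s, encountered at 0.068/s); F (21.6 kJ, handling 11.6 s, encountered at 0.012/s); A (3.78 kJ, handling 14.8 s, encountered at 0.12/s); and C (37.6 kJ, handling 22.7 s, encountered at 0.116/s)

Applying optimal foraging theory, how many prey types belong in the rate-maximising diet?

3

Profitabilities (E/h, kJ/s): F 1.86, C 1.66, E 1.47, A 0.255. Add prey in this order while the next type's profitability exceeds the intake rate on those already taken.
Rate on top 1: 0.2275. C: 1.66 > 0.2275 → include.
Rate on top 2: 1.225. E: 1.47 > 1.225 → include.
Rate on top 3: 1.261. A: 0.255 < 1.261 → exclude; stop.
Optimal diet: F, C, E — 3 of 4 types.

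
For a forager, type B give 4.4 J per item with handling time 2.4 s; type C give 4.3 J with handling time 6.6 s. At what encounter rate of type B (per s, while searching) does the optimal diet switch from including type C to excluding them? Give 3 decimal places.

The zero-one rule: include type C iff E₂/h₂ > λE₁/(1+λh₁). Equality gives the switch point.
λE₁h₂ = E₂ + λE₂h₁ ⇒ λ = E₂/(E₁h₂ − E₂h₁) = 4.3/(29.04 − 10.32) = 0.2297 per s.

0.230 per s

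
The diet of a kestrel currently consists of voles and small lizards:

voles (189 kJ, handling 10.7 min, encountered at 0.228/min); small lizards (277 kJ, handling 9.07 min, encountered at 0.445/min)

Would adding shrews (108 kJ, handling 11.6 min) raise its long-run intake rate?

Intake rate on the current diet: R = (0.228×189 + 0.445×277) / (1 + 0.228×10.7 + 0.445×9.07) = 166.4/7.476 = 22.25 kJ/min.
Profitability of shrews: 108/11.6 = 9.31 kJ/min.
Since 9.31 < R, time spent handling shrews is better spent searching.

No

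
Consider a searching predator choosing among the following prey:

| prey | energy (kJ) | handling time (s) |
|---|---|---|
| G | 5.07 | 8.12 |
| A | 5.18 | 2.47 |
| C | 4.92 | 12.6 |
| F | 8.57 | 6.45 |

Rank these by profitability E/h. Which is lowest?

C

In descending order of E/h:
A: 5.18/2.47 = 2.1 kJ/s
F: 8.57/6.45 = 1.33 kJ/s
G: 5.07/8.12 = 0.624 kJ/s
C: 4.92/12.6 = 0.39 kJ/s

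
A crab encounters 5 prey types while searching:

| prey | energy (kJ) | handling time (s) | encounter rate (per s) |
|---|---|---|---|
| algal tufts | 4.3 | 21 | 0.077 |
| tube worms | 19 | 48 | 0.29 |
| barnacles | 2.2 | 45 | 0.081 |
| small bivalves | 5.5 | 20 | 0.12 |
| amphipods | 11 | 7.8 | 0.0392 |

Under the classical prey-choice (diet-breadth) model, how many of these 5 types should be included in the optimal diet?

2

Rank by E/h (kJ/s): amphipods 1.41, tube worms 0.396, small bivalves 0.275, algal tufts 0.205, barnacles 0.0489. Include each in turn until the next type's E/h falls below the running intake rate.
Rate on top 1: 0.3302. tube worms: 0.396 > 0.3302 → include.
Rate on top 2: 0.3902. small bivalves: 0.275 < 0.3902 → exclude; stop.
Optimal diet: amphipods, tube worms — 2 of 5 types.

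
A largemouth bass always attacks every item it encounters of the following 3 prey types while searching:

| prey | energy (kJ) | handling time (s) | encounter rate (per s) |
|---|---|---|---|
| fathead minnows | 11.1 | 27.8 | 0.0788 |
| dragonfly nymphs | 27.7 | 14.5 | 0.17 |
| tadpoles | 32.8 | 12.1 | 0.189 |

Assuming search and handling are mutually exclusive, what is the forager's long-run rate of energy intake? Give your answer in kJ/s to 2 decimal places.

1.48 kJ/s

Energy encountered per unit search time: 0.0788×11.1 + 0.17×27.7 + 0.189×32.8 = 11.78 kJ/s.
Handling time per unit search time: 0.0788×27.8 + 0.17×14.5 + 0.189×12.1 = 6.943.
Rate = 11.78/(1 + 6.943) = 1.484 kJ/s.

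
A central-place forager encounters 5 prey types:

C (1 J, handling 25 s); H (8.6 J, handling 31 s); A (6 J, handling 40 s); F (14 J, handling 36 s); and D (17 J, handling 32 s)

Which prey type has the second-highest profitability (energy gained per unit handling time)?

Profitability E/h (J/s): C = 1/25 = 0.04, H = 8.6/31 = 0.277, A = 6/40 = 0.15, F = 14/36 = 0.389, D = 17/32 = 0.531.
Ranked: D > F > H > A > C.

F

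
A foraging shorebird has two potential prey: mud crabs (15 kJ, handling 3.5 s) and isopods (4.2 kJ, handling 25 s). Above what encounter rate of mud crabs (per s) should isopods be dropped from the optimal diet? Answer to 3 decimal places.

0.012 per s

Drop isopods once their profitability E₂/h₂ falls below the rate achievable on mud crabs alone: E₂/h₂ = λE₁/(1 + λh₁).
Solve for λ: λE₁h₂ = E₂(1 + λh₁) → λ(E₁h₂ − E₂h₁) = E₂ → λ = E₂/(E₁h₂ − E₂h₁).
λ = 4.2/(15×25 − 4.2×3.5) = 4.2/360.3 = 0.01166 per s.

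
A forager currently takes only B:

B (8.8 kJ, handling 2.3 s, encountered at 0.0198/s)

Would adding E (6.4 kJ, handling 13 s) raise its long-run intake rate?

Yes

Current rate: (0.0198×8.8)/(1 + 0.0198×2.3) = 0.1667 kJ/s.
Profitability of E: 6.4/13 = 0.4923 kJ/s.
0.4923 > 0.1667, so adding E raises the average — include it.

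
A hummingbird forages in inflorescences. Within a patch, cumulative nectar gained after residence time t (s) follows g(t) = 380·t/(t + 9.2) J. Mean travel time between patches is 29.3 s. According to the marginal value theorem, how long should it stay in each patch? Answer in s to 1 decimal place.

16.4 s

Optimal t* satisfies g'(t*) = g(t*)/(T + t*).
g'(t) = 380·9.2/(t + 9.2)². Setting 380·9.2/(t+9.2)² = 380t/[(t+9.2)(29.3+t)] gives 9.2(29.3+t) = t(t+9.2), so t² = 9.2×29.3 = 269.6.
t* = √269.6 = 16.42 s.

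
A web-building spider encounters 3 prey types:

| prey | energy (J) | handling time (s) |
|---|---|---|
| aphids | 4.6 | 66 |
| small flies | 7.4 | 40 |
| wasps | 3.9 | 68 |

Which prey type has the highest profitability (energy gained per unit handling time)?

Profitability E/h (J/s): aphids = 4.6/66 = 0.0697, small flies = 7.4/40 = 0.185, wasps = 3.9/68 = 0.0574.
Ranked: small flies > aphids > wasps.

small flies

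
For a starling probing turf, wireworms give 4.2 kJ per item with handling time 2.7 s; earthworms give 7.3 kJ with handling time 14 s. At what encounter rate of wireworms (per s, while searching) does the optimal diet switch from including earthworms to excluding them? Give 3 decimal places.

The zero-one rule: include earthworms iff E₂/h₂ > λE₁/(1+λh₁). Equality gives the switch point.
λE₁h₂ = E₂ + λE₂h₁ ⇒ λ = E₂/(E₁h₂ − E₂h₁) = 7.3/(58.8 − 19.71) = 0.1867 per s.

0.187 per s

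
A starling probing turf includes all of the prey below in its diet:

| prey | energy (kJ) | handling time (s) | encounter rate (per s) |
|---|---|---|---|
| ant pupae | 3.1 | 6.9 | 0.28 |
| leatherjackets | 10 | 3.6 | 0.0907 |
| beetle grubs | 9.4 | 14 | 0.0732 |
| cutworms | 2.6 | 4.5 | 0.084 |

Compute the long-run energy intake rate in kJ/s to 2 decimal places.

0.58 kJ/s

Energy encountered per unit search time: 0.28×3.1 + 0.0907×10 + 0.0732×9.4 + 0.084×2.6 = 2.681 kJ/s.
Handling time per unit search time: 0.28×6.9 + 0.0907×3.6 + 0.0732×14 + 0.084×4.5 = 3.661.
Rate = 2.681/(1 + 3.661) = 0.5753 kJ/s.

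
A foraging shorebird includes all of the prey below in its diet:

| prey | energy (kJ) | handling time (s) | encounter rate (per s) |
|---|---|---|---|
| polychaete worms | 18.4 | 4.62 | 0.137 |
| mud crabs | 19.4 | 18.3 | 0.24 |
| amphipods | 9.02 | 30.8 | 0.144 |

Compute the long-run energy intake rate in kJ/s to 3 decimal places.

Energy encountered per unit search time: 0.137×18.4 + 0.24×19.4 + 0.144×9.02 = 8.476 kJ/s.
Handling time per unit search time: 0.137×4.62 + 0.24×18.3 + 0.144×30.8 = 9.46.
Rate = 8.476/(1 + 9.46) = 0.8103 kJ/s.

0.810 kJ/s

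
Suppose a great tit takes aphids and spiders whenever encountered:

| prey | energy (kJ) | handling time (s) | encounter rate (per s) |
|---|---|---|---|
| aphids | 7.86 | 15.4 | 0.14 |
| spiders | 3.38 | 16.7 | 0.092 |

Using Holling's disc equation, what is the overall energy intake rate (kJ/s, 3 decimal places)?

0.301 kJ/s

Energy encountered per unit search time: 0.14×7.86 + 0.092×3.38 = 1.411 kJ/s.
Handling time per unit search time: 0.14×15.4 + 0.092×16.7 = 3.692.
Rate = 1.411/(1 + 3.692) = 0.3008 kJ/s.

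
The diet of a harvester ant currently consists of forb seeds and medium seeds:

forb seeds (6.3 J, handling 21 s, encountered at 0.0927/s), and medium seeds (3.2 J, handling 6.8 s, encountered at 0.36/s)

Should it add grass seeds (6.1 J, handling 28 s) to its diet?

Intake rate on the current diet: R = (0.0927×6.3 + 0.36×3.2) / (1 + 0.0927×21 + 0.36×6.8) = 1.736/5.395 = 0.3218 J/s.
grass seeds: E/h = 6.1/28 = 0.2179 J/s.
0.2179 < 0.3218, so adding grass seeds would lower the average — exclude it.

No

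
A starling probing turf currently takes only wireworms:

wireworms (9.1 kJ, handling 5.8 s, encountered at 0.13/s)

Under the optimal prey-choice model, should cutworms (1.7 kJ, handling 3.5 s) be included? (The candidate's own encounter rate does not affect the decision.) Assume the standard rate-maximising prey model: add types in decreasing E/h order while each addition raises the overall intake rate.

No

On wireworms alone, R = ΣλE/(1+Σλh) = 1.183/1.754 = 0.6745 kJ/s.
cutworms: E/h = 1.7/3.5 = 0.4857 kJ/s.
Since 0.4857 < R, time spent handling cutworms is better spent searching.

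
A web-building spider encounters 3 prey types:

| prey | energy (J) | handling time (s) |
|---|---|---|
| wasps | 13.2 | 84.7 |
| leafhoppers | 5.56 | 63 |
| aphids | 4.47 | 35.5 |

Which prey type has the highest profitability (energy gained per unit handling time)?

wasps

Profitability E/h (J/s): wasps = 13.2/84.7 = 0.156, leafhoppers = 5.56/63 = 0.0883, aphids = 4.47/35.5 = 0.126.
Ranked: wasps > aphids > leafhoppers.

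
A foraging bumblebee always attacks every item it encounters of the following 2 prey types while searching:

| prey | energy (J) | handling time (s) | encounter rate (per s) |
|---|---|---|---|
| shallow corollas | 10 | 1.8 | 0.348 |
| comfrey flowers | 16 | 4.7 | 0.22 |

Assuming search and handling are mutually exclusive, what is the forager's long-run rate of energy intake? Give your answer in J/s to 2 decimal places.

R = (0.348×10 + 0.22×16) / (1 + 0.348×1.8 + 0.22×4.7) = 7/2.66 = 2.631 J/s.

2.63 J/s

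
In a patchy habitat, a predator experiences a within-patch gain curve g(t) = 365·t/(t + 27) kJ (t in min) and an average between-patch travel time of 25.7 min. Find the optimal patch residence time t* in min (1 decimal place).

26.3 min

Optimal t* satisfies g'(t*) = g(t*)/(T + t*).
g'(t) = 365·27/(t + 27)². Setting 365·27/(t+27)² = 365t/[(t+27)(25.7+t)] gives 27(25.7+t) = t(t+27), so t² = 27×25.7 = 693.9.
t* = √693.9 = 26.34 min.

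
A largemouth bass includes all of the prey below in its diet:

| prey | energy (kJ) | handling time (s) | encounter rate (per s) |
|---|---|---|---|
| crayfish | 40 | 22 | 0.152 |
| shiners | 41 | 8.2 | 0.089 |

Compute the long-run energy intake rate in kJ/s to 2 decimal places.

R = Σλ_iE_i / (1 + Σλ_ih_i)
Numerator: 0.152×40 + 0.089×41 = 9.729
Denominator: 1 + 0.152×22 + 0.089×8.2 = 5.074
R = 9.729/5.074 = 1.917 kJ/s

1.92 kJ/s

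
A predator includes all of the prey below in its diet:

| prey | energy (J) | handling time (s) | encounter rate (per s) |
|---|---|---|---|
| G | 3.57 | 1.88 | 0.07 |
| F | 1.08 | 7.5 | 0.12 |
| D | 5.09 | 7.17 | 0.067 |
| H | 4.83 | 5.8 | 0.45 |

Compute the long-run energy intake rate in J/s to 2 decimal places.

R = (0.07×3.57 + 0.12×1.08 + 0.067×5.09 + 0.45×4.83) / (1 + 0.07×1.88 + 0.12×7.5 + 0.067×7.17 + 0.45×5.8) = 2.894/5.122 = 0.565 J/s.

0.57 J/s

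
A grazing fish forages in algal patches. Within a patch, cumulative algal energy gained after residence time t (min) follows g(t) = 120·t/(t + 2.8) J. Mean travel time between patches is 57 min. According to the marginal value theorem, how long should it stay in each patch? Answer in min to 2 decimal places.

Optimal t* satisfies g'(t*) = g(t*)/(T + t*).
g'(t) = 120·2.8/(t + 2.8)². Setting 120·2.8/(t+2.8)² = 120t/[(t+2.8)(57+t)] gives 2.8(57+t) = t(t+2.8), so t² = 2.8×57 = 159.6.
t* = √159.6 = 12.63 min.

12.63 min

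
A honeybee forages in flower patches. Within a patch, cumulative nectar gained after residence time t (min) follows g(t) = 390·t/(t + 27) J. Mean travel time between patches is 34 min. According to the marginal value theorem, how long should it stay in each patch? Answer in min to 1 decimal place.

30.3 min

Maximise g(t)/(T+t): set derivative to zero → g'(t)(T+t) = g(t).
g'(t) = 390·27/(t + 27)². Setting 390·27/(t+27)² = 390t/[(t+27)(34+t)] gives 27(34+t) = t(t+27), so t² = 27×34 = 918.
t* = √918 = 30.3 min.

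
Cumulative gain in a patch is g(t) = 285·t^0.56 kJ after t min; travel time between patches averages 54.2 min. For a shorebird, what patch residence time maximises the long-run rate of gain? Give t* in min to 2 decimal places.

By the marginal value theorem, leave when the instantaneous gain rate g'(t) equals the habitat-wide average g(t)/(T + t).
g'(t) = 0.56·285·t^-0.44. Setting 0.56·285·t^-0.44 = 285·t^0.56/(54.2+t) gives 0.56(54.2+t) = t, so 0.44·t = 0.56×54.2.
t* = 0.56×54.2/0.44 = 68.98 min.

68.98 min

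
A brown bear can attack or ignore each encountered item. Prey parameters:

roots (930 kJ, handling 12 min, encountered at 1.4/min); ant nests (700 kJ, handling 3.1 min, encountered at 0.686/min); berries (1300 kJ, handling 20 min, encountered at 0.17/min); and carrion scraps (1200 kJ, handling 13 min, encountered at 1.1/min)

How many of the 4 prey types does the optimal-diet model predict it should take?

1

Rank by E/h (kJ/min): ant nests 226, carrion scraps 92.3, roots 77.5, berries 65. Include each in turn until the next type's E/h falls below the running intake rate.
Rate on top 1: 153.6. carrion scraps: 92.3 < 153.6 → exclude; stop.
Optimal diet: ant nests — 1 of 4 types.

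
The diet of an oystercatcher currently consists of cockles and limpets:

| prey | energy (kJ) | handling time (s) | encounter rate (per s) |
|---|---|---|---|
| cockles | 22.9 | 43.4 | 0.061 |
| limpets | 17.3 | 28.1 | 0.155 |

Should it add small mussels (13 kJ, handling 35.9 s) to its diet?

No

On cockles and limpets alone, R = ΣλE/(1+Σλh) = 4.078/8.003 = 0.5096 kJ/s.
small mussels: E/h = 13/35.9 = 0.3621 kJ/s.
0.3621 < 0.5096, so adding small mussels would lower the average — exclude it.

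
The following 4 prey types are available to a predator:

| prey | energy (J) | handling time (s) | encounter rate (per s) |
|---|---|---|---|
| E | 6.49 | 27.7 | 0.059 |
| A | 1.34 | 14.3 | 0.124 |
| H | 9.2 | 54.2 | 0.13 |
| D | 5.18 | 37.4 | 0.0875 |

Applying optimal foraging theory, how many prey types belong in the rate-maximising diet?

2

E/h in descending order: E 0.234, H 0.17, D 0.139, A 0.0937 J/s. The optimal diet is the largest prefix of this list for which every included type satisfies E_i/h_i > R on the types above it.
Rate on top 1: 0.1454. H: 0.17 > 0.1454 → include.
Rate on top 2: 0.1631. D: 0.139 < 0.1631 → exclude; stop.
Optimal diet: E, H — 2 of 4 types.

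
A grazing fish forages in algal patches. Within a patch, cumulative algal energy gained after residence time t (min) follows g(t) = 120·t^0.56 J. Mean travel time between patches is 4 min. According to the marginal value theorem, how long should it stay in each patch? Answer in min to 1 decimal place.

5.1 min

Optimal t* satisfies g'(t*) = g(t*)/(T + t*).
g'(t) = 0.56·120·t^-0.44. Setting 0.56·120·t^-0.44 = 120·t^0.56/(4+t) gives 0.56(4+t) = t, so 0.44·t = 0.56×4.
t* = 0.56×4/0.44 = 5.091 min.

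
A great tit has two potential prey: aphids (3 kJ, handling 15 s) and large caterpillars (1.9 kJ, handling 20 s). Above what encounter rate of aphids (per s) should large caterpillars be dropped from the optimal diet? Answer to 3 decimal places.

The zero-one rule: include large caterpillars iff E₂/h₂ > λE₁/(1+λh₁). Equality gives the switch point.
λE₁h₂ = E₂ + λE₂h₁ ⇒ λ = E₂/(E₁h₂ − E₂h₁) = 1.9/(60 − 28.5) = 0.06032 per s.

0.060 per s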